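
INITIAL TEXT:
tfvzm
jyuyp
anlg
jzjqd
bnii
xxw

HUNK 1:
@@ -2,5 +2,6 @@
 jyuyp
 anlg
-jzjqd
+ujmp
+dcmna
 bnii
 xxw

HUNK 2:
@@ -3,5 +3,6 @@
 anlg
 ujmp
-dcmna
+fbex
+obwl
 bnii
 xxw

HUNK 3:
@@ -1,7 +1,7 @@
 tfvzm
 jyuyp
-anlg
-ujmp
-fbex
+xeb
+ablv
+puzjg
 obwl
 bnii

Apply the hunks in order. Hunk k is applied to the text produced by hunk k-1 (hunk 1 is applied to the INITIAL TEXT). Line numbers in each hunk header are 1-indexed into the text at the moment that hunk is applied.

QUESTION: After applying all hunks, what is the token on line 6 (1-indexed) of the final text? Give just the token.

Answer: obwl

Derivation:
Hunk 1: at line 2 remove [jzjqd] add [ujmp,dcmna] -> 7 lines: tfvzm jyuyp anlg ujmp dcmna bnii xxw
Hunk 2: at line 3 remove [dcmna] add [fbex,obwl] -> 8 lines: tfvzm jyuyp anlg ujmp fbex obwl bnii xxw
Hunk 3: at line 1 remove [anlg,ujmp,fbex] add [xeb,ablv,puzjg] -> 8 lines: tfvzm jyuyp xeb ablv puzjg obwl bnii xxw
Final line 6: obwl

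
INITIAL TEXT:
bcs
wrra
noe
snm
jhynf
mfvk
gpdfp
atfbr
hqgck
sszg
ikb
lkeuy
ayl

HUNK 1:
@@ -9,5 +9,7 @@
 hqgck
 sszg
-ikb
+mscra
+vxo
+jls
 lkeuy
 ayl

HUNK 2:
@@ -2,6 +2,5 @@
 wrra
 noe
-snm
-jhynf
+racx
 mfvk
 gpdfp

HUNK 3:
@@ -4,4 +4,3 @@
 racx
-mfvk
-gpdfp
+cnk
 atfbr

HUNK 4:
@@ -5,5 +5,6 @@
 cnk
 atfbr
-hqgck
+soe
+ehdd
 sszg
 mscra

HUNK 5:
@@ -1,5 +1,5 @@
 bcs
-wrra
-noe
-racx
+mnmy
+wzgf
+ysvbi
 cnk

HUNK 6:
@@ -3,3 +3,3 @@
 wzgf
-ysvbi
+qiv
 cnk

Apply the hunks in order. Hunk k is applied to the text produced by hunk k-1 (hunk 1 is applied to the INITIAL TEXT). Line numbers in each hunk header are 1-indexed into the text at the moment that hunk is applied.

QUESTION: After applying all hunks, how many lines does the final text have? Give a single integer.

Answer: 14

Derivation:
Hunk 1: at line 9 remove [ikb] add [mscra,vxo,jls] -> 15 lines: bcs wrra noe snm jhynf mfvk gpdfp atfbr hqgck sszg mscra vxo jls lkeuy ayl
Hunk 2: at line 2 remove [snm,jhynf] add [racx] -> 14 lines: bcs wrra noe racx mfvk gpdfp atfbr hqgck sszg mscra vxo jls lkeuy ayl
Hunk 3: at line 4 remove [mfvk,gpdfp] add [cnk] -> 13 lines: bcs wrra noe racx cnk atfbr hqgck sszg mscra vxo jls lkeuy ayl
Hunk 4: at line 5 remove [hqgck] add [soe,ehdd] -> 14 lines: bcs wrra noe racx cnk atfbr soe ehdd sszg mscra vxo jls lkeuy ayl
Hunk 5: at line 1 remove [wrra,noe,racx] add [mnmy,wzgf,ysvbi] -> 14 lines: bcs mnmy wzgf ysvbi cnk atfbr soe ehdd sszg mscra vxo jls lkeuy ayl
Hunk 6: at line 3 remove [ysvbi] add [qiv] -> 14 lines: bcs mnmy wzgf qiv cnk atfbr soe ehdd sszg mscra vxo jls lkeuy ayl
Final line count: 14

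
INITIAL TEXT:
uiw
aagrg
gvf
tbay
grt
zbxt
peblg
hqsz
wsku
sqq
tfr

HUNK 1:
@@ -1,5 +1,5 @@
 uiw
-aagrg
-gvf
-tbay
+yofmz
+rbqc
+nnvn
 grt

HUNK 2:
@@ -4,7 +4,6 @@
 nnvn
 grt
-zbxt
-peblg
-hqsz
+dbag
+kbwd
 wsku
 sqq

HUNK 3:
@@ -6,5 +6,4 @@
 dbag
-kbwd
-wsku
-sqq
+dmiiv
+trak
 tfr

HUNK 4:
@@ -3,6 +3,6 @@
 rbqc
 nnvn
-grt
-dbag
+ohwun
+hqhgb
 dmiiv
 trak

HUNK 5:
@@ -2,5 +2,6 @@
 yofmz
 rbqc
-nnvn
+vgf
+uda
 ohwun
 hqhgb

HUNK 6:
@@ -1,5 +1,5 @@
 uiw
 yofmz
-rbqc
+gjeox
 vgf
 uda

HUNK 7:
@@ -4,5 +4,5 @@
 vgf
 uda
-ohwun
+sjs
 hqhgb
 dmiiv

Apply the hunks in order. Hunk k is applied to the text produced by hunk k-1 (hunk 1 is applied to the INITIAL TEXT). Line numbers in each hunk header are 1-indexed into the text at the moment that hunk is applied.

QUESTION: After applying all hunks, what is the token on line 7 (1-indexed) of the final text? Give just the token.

Answer: hqhgb

Derivation:
Hunk 1: at line 1 remove [aagrg,gvf,tbay] add [yofmz,rbqc,nnvn] -> 11 lines: uiw yofmz rbqc nnvn grt zbxt peblg hqsz wsku sqq tfr
Hunk 2: at line 4 remove [zbxt,peblg,hqsz] add [dbag,kbwd] -> 10 lines: uiw yofmz rbqc nnvn grt dbag kbwd wsku sqq tfr
Hunk 3: at line 6 remove [kbwd,wsku,sqq] add [dmiiv,trak] -> 9 lines: uiw yofmz rbqc nnvn grt dbag dmiiv trak tfr
Hunk 4: at line 3 remove [grt,dbag] add [ohwun,hqhgb] -> 9 lines: uiw yofmz rbqc nnvn ohwun hqhgb dmiiv trak tfr
Hunk 5: at line 2 remove [nnvn] add [vgf,uda] -> 10 lines: uiw yofmz rbqc vgf uda ohwun hqhgb dmiiv trak tfr
Hunk 6: at line 1 remove [rbqc] add [gjeox] -> 10 lines: uiw yofmz gjeox vgf uda ohwun hqhgb dmiiv trak tfr
Hunk 7: at line 4 remove [ohwun] add [sjs] -> 10 lines: uiw yofmz gjeox vgf uda sjs hqhgb dmiiv trak tfr
Final line 7: hqhgb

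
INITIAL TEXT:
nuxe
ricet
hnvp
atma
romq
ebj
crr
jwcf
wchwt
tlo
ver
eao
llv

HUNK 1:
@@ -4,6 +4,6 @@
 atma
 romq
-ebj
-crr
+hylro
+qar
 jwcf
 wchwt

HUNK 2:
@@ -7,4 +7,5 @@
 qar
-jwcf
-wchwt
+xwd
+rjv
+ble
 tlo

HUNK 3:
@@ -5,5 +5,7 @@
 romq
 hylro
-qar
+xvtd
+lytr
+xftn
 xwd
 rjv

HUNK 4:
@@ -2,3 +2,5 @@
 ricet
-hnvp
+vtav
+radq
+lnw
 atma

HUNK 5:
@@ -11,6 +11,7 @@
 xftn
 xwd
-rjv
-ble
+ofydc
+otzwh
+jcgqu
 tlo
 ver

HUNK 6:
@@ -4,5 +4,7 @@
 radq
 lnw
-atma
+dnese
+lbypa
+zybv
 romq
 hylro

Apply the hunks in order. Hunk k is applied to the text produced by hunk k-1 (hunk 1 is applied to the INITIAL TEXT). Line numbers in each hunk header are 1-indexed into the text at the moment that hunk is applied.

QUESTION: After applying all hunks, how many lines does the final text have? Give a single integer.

Answer: 21

Derivation:
Hunk 1: at line 4 remove [ebj,crr] add [hylro,qar] -> 13 lines: nuxe ricet hnvp atma romq hylro qar jwcf wchwt tlo ver eao llv
Hunk 2: at line 7 remove [jwcf,wchwt] add [xwd,rjv,ble] -> 14 lines: nuxe ricet hnvp atma romq hylro qar xwd rjv ble tlo ver eao llv
Hunk 3: at line 5 remove [qar] add [xvtd,lytr,xftn] -> 16 lines: nuxe ricet hnvp atma romq hylro xvtd lytr xftn xwd rjv ble tlo ver eao llv
Hunk 4: at line 2 remove [hnvp] add [vtav,radq,lnw] -> 18 lines: nuxe ricet vtav radq lnw atma romq hylro xvtd lytr xftn xwd rjv ble tlo ver eao llv
Hunk 5: at line 11 remove [rjv,ble] add [ofydc,otzwh,jcgqu] -> 19 lines: nuxe ricet vtav radq lnw atma romq hylro xvtd lytr xftn xwd ofydc otzwh jcgqu tlo ver eao llv
Hunk 6: at line 4 remove [atma] add [dnese,lbypa,zybv] -> 21 lines: nuxe ricet vtav radq lnw dnese lbypa zybv romq hylro xvtd lytr xftn xwd ofydc otzwh jcgqu tlo ver eao llv
Final line count: 21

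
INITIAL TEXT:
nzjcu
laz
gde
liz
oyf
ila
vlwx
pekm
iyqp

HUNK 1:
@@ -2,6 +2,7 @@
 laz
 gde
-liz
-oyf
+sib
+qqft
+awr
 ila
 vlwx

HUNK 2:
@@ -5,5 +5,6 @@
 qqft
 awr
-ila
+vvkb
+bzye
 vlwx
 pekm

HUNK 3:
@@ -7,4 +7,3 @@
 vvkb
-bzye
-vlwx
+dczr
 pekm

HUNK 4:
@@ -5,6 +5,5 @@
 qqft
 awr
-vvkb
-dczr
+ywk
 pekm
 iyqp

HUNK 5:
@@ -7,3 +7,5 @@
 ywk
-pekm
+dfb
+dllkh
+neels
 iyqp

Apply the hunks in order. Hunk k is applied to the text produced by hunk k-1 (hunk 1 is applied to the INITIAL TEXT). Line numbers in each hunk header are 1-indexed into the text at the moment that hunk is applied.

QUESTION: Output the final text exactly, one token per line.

Hunk 1: at line 2 remove [liz,oyf] add [sib,qqft,awr] -> 10 lines: nzjcu laz gde sib qqft awr ila vlwx pekm iyqp
Hunk 2: at line 5 remove [ila] add [vvkb,bzye] -> 11 lines: nzjcu laz gde sib qqft awr vvkb bzye vlwx pekm iyqp
Hunk 3: at line 7 remove [bzye,vlwx] add [dczr] -> 10 lines: nzjcu laz gde sib qqft awr vvkb dczr pekm iyqp
Hunk 4: at line 5 remove [vvkb,dczr] add [ywk] -> 9 lines: nzjcu laz gde sib qqft awr ywk pekm iyqp
Hunk 5: at line 7 remove [pekm] add [dfb,dllkh,neels] -> 11 lines: nzjcu laz gde sib qqft awr ywk dfb dllkh neels iyqp

Answer: nzjcu
laz
gde
sib
qqft
awr
ywk
dfb
dllkh
neels
iyqp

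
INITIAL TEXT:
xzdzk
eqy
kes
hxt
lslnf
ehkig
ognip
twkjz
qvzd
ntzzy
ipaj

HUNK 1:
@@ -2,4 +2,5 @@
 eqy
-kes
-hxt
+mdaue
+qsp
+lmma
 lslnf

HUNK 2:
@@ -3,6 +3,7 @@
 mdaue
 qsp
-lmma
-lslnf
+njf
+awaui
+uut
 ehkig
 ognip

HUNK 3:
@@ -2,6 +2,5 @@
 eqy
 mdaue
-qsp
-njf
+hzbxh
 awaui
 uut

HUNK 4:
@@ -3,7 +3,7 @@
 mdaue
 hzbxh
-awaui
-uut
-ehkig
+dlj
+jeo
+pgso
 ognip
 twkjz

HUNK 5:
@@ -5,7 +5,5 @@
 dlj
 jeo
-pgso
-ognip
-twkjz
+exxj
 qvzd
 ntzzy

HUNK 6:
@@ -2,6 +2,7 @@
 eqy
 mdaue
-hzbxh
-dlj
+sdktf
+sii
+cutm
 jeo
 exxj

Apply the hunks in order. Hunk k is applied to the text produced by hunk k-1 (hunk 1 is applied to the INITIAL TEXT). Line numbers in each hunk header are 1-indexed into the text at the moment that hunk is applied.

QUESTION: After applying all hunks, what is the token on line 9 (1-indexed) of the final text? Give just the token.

Hunk 1: at line 2 remove [kes,hxt] add [mdaue,qsp,lmma] -> 12 lines: xzdzk eqy mdaue qsp lmma lslnf ehkig ognip twkjz qvzd ntzzy ipaj
Hunk 2: at line 3 remove [lmma,lslnf] add [njf,awaui,uut] -> 13 lines: xzdzk eqy mdaue qsp njf awaui uut ehkig ognip twkjz qvzd ntzzy ipaj
Hunk 3: at line 2 remove [qsp,njf] add [hzbxh] -> 12 lines: xzdzk eqy mdaue hzbxh awaui uut ehkig ognip twkjz qvzd ntzzy ipaj
Hunk 4: at line 3 remove [awaui,uut,ehkig] add [dlj,jeo,pgso] -> 12 lines: xzdzk eqy mdaue hzbxh dlj jeo pgso ognip twkjz qvzd ntzzy ipaj
Hunk 5: at line 5 remove [pgso,ognip,twkjz] add [exxj] -> 10 lines: xzdzk eqy mdaue hzbxh dlj jeo exxj qvzd ntzzy ipaj
Hunk 6: at line 2 remove [hzbxh,dlj] add [sdktf,sii,cutm] -> 11 lines: xzdzk eqy mdaue sdktf sii cutm jeo exxj qvzd ntzzy ipaj
Final line 9: qvzd

Answer: qvzd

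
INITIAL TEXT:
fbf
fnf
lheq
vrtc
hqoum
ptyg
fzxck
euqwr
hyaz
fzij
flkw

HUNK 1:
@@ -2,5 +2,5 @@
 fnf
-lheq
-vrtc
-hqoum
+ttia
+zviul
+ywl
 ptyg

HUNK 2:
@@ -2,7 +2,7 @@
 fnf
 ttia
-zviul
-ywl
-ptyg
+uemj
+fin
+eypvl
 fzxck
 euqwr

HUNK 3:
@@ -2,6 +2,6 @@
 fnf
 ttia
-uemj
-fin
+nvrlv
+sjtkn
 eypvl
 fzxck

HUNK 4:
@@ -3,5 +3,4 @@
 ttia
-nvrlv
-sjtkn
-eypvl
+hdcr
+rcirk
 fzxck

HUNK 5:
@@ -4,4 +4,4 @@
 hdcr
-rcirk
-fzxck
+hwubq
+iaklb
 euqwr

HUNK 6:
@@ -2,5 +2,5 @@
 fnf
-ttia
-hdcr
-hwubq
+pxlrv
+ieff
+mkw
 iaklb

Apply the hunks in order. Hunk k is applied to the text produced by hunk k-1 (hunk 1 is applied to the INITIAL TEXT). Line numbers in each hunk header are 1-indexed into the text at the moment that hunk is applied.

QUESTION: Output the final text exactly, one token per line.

Hunk 1: at line 2 remove [lheq,vrtc,hqoum] add [ttia,zviul,ywl] -> 11 lines: fbf fnf ttia zviul ywl ptyg fzxck euqwr hyaz fzij flkw
Hunk 2: at line 2 remove [zviul,ywl,ptyg] add [uemj,fin,eypvl] -> 11 lines: fbf fnf ttia uemj fin eypvl fzxck euqwr hyaz fzij flkw
Hunk 3: at line 2 remove [uemj,fin] add [nvrlv,sjtkn] -> 11 lines: fbf fnf ttia nvrlv sjtkn eypvl fzxck euqwr hyaz fzij flkw
Hunk 4: at line 3 remove [nvrlv,sjtkn,eypvl] add [hdcr,rcirk] -> 10 lines: fbf fnf ttia hdcr rcirk fzxck euqwr hyaz fzij flkw
Hunk 5: at line 4 remove [rcirk,fzxck] add [hwubq,iaklb] -> 10 lines: fbf fnf ttia hdcr hwubq iaklb euqwr hyaz fzij flkw
Hunk 6: at line 2 remove [ttia,hdcr,hwubq] add [pxlrv,ieff,mkw] -> 10 lines: fbf fnf pxlrv ieff mkw iaklb euqwr hyaz fzij flkw

Answer: fbf
fnf
pxlrv
ieff
mkw
iaklb
euqwr
hyaz
fzij
flkw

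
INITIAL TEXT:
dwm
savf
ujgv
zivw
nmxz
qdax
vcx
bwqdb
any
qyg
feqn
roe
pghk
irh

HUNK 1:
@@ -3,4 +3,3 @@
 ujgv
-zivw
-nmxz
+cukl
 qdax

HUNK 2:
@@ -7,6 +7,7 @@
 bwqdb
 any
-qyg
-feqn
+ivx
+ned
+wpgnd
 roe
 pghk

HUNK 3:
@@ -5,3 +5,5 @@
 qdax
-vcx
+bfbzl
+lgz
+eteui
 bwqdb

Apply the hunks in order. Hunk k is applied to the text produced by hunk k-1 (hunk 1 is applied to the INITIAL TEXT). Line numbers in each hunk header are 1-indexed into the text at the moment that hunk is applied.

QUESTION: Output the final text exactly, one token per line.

Answer: dwm
savf
ujgv
cukl
qdax
bfbzl
lgz
eteui
bwqdb
any
ivx
ned
wpgnd
roe
pghk
irh

Derivation:
Hunk 1: at line 3 remove [zivw,nmxz] add [cukl] -> 13 lines: dwm savf ujgv cukl qdax vcx bwqdb any qyg feqn roe pghk irh
Hunk 2: at line 7 remove [qyg,feqn] add [ivx,ned,wpgnd] -> 14 lines: dwm savf ujgv cukl qdax vcx bwqdb any ivx ned wpgnd roe pghk irh
Hunk 3: at line 5 remove [vcx] add [bfbzl,lgz,eteui] -> 16 lines: dwm savf ujgv cukl qdax bfbzl lgz eteui bwqdb any ivx ned wpgnd roe pghk irh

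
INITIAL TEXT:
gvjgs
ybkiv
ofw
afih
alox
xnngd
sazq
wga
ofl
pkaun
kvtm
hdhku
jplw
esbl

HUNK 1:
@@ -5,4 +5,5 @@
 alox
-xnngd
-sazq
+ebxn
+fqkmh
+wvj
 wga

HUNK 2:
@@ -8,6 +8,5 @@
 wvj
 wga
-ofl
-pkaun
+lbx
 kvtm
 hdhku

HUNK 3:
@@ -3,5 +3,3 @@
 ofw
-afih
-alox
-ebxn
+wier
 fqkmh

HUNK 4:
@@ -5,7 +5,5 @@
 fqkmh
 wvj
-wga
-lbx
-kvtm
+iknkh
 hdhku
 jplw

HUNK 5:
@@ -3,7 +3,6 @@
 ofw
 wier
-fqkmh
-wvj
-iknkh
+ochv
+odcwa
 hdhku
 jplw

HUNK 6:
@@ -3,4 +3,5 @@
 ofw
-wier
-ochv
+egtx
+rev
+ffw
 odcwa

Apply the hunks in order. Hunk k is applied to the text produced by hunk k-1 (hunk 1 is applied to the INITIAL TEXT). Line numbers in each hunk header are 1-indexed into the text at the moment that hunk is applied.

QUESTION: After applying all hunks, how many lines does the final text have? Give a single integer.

Answer: 10

Derivation:
Hunk 1: at line 5 remove [xnngd,sazq] add [ebxn,fqkmh,wvj] -> 15 lines: gvjgs ybkiv ofw afih alox ebxn fqkmh wvj wga ofl pkaun kvtm hdhku jplw esbl
Hunk 2: at line 8 remove [ofl,pkaun] add [lbx] -> 14 lines: gvjgs ybkiv ofw afih alox ebxn fqkmh wvj wga lbx kvtm hdhku jplw esbl
Hunk 3: at line 3 remove [afih,alox,ebxn] add [wier] -> 12 lines: gvjgs ybkiv ofw wier fqkmh wvj wga lbx kvtm hdhku jplw esbl
Hunk 4: at line 5 remove [wga,lbx,kvtm] add [iknkh] -> 10 lines: gvjgs ybkiv ofw wier fqkmh wvj iknkh hdhku jplw esbl
Hunk 5: at line 3 remove [fqkmh,wvj,iknkh] add [ochv,odcwa] -> 9 lines: gvjgs ybkiv ofw wier ochv odcwa hdhku jplw esbl
Hunk 6: at line 3 remove [wier,ochv] add [egtx,rev,ffw] -> 10 lines: gvjgs ybkiv ofw egtx rev ffw odcwa hdhku jplw esbl
Final line count: 10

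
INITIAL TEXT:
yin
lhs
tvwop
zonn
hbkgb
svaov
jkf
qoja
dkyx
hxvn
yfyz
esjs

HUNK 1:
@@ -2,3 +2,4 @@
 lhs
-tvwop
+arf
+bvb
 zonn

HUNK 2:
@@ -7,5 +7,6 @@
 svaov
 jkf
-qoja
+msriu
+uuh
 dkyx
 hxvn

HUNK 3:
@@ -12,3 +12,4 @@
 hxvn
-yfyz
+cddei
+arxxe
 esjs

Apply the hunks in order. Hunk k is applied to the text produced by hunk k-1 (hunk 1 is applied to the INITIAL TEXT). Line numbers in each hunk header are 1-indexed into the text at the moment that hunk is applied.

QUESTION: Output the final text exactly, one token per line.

Hunk 1: at line 2 remove [tvwop] add [arf,bvb] -> 13 lines: yin lhs arf bvb zonn hbkgb svaov jkf qoja dkyx hxvn yfyz esjs
Hunk 2: at line 7 remove [qoja] add [msriu,uuh] -> 14 lines: yin lhs arf bvb zonn hbkgb svaov jkf msriu uuh dkyx hxvn yfyz esjs
Hunk 3: at line 12 remove [yfyz] add [cddei,arxxe] -> 15 lines: yin lhs arf bvb zonn hbkgb svaov jkf msriu uuh dkyx hxvn cddei arxxe esjs

Answer: yin
lhs
arf
bvb
zonn
hbkgb
svaov
jkf
msriu
uuh
dkyx
hxvn
cddei
arxxe
esjs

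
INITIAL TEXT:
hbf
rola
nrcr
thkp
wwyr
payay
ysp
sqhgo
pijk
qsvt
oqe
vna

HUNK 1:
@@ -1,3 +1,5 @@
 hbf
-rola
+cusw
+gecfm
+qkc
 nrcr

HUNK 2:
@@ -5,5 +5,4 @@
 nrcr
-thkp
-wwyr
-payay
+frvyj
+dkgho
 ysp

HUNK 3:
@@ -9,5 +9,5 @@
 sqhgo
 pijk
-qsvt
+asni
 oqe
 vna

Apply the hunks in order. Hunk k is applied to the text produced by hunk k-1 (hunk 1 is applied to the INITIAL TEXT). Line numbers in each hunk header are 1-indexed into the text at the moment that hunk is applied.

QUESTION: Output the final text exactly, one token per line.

Answer: hbf
cusw
gecfm
qkc
nrcr
frvyj
dkgho
ysp
sqhgo
pijk
asni
oqe
vna

Derivation:
Hunk 1: at line 1 remove [rola] add [cusw,gecfm,qkc] -> 14 lines: hbf cusw gecfm qkc nrcr thkp wwyr payay ysp sqhgo pijk qsvt oqe vna
Hunk 2: at line 5 remove [thkp,wwyr,payay] add [frvyj,dkgho] -> 13 lines: hbf cusw gecfm qkc nrcr frvyj dkgho ysp sqhgo pijk qsvt oqe vna
Hunk 3: at line 9 remove [qsvt] add [asni] -> 13 lines: hbf cusw gecfm qkc nrcr frvyj dkgho ysp sqhgo pijk asni oqe vna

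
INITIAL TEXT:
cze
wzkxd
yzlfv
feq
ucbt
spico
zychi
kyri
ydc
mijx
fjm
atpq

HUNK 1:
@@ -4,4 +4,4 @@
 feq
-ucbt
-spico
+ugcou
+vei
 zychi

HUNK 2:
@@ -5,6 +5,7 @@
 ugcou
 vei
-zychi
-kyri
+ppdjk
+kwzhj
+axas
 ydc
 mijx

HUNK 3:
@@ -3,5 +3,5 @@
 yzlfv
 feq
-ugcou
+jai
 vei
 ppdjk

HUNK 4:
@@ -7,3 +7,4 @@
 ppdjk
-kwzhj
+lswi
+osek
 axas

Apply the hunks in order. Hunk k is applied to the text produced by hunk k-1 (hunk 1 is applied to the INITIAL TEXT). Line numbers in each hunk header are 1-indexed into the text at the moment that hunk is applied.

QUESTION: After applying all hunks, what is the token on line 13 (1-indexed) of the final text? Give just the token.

Hunk 1: at line 4 remove [ucbt,spico] add [ugcou,vei] -> 12 lines: cze wzkxd yzlfv feq ugcou vei zychi kyri ydc mijx fjm atpq
Hunk 2: at line 5 remove [zychi,kyri] add [ppdjk,kwzhj,axas] -> 13 lines: cze wzkxd yzlfv feq ugcou vei ppdjk kwzhj axas ydc mijx fjm atpq
Hunk 3: at line 3 remove [ugcou] add [jai] -> 13 lines: cze wzkxd yzlfv feq jai vei ppdjk kwzhj axas ydc mijx fjm atpq
Hunk 4: at line 7 remove [kwzhj] add [lswi,osek] -> 14 lines: cze wzkxd yzlfv feq jai vei ppdjk lswi osek axas ydc mijx fjm atpq
Final line 13: fjm

Answer: fjm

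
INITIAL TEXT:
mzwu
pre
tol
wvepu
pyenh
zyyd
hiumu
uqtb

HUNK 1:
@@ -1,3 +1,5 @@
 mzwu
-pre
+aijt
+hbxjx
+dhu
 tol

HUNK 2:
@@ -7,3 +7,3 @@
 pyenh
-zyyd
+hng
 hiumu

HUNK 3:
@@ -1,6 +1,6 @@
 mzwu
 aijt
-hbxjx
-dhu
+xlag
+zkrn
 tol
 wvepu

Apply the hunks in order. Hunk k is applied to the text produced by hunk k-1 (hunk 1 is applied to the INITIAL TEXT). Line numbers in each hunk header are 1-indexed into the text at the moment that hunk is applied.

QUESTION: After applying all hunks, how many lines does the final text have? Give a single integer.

Hunk 1: at line 1 remove [pre] add [aijt,hbxjx,dhu] -> 10 lines: mzwu aijt hbxjx dhu tol wvepu pyenh zyyd hiumu uqtb
Hunk 2: at line 7 remove [zyyd] add [hng] -> 10 lines: mzwu aijt hbxjx dhu tol wvepu pyenh hng hiumu uqtb
Hunk 3: at line 1 remove [hbxjx,dhu] add [xlag,zkrn] -> 10 lines: mzwu aijt xlag zkrn tol wvepu pyenh hng hiumu uqtb
Final line count: 10

Answer: 10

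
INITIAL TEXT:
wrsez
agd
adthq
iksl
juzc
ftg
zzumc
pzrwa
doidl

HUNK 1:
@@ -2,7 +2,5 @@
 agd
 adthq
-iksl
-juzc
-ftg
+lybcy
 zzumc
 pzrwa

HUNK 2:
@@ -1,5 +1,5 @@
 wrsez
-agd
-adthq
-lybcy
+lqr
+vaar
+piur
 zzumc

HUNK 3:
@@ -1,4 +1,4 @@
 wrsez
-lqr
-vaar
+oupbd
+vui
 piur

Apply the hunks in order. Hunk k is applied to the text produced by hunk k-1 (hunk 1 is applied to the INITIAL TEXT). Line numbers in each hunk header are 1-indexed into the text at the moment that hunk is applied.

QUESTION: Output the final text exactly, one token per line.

Hunk 1: at line 2 remove [iksl,juzc,ftg] add [lybcy] -> 7 lines: wrsez agd adthq lybcy zzumc pzrwa doidl
Hunk 2: at line 1 remove [agd,adthq,lybcy] add [lqr,vaar,piur] -> 7 lines: wrsez lqr vaar piur zzumc pzrwa doidl
Hunk 3: at line 1 remove [lqr,vaar] add [oupbd,vui] -> 7 lines: wrsez oupbd vui piur zzumc pzrwa doidl

Answer: wrsez
oupbd
vui
piur
zzumc
pzrwa
doidl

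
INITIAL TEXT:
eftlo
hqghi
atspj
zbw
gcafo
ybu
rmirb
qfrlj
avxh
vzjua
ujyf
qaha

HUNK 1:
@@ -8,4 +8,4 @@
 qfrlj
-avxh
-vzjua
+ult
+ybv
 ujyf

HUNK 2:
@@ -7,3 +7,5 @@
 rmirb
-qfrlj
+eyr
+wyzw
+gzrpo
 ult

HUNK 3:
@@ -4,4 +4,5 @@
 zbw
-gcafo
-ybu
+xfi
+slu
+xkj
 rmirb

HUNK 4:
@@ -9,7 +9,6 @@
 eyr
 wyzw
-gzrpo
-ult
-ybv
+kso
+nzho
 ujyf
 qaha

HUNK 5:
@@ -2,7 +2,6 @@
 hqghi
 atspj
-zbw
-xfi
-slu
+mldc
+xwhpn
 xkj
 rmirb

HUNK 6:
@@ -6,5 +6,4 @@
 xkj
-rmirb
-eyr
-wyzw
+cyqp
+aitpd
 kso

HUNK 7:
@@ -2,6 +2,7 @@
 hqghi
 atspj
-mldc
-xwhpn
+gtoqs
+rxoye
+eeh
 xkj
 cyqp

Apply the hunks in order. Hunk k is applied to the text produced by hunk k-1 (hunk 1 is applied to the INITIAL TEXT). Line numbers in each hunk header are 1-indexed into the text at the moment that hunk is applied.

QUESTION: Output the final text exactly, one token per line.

Answer: eftlo
hqghi
atspj
gtoqs
rxoye
eeh
xkj
cyqp
aitpd
kso
nzho
ujyf
qaha

Derivation:
Hunk 1: at line 8 remove [avxh,vzjua] add [ult,ybv] -> 12 lines: eftlo hqghi atspj zbw gcafo ybu rmirb qfrlj ult ybv ujyf qaha
Hunk 2: at line 7 remove [qfrlj] add [eyr,wyzw,gzrpo] -> 14 lines: eftlo hqghi atspj zbw gcafo ybu rmirb eyr wyzw gzrpo ult ybv ujyf qaha
Hunk 3: at line 4 remove [gcafo,ybu] add [xfi,slu,xkj] -> 15 lines: eftlo hqghi atspj zbw xfi slu xkj rmirb eyr wyzw gzrpo ult ybv ujyf qaha
Hunk 4: at line 9 remove [gzrpo,ult,ybv] add [kso,nzho] -> 14 lines: eftlo hqghi atspj zbw xfi slu xkj rmirb eyr wyzw kso nzho ujyf qaha
Hunk 5: at line 2 remove [zbw,xfi,slu] add [mldc,xwhpn] -> 13 lines: eftlo hqghi atspj mldc xwhpn xkj rmirb eyr wyzw kso nzho ujyf qaha
Hunk 6: at line 6 remove [rmirb,eyr,wyzw] add [cyqp,aitpd] -> 12 lines: eftlo hqghi atspj mldc xwhpn xkj cyqp aitpd kso nzho ujyf qaha
Hunk 7: at line 2 remove [mldc,xwhpn] add [gtoqs,rxoye,eeh] -> 13 lines: eftlo hqghi atspj gtoqs rxoye eeh xkj cyqp aitpd kso nzho ujyf qaha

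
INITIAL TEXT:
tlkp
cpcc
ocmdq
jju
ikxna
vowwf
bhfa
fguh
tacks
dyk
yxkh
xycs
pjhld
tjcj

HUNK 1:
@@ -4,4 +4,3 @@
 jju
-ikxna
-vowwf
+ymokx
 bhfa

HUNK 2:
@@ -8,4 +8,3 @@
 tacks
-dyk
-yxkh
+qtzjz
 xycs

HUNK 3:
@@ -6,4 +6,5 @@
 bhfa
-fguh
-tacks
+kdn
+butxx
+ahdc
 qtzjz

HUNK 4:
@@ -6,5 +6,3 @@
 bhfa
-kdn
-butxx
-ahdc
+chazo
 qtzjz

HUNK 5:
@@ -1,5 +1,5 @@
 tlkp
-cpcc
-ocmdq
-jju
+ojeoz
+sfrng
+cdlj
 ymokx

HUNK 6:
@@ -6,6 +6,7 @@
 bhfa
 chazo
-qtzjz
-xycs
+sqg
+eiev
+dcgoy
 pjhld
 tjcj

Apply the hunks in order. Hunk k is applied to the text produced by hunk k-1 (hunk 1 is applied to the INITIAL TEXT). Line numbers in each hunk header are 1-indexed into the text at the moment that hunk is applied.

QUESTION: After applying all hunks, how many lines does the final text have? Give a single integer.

Hunk 1: at line 4 remove [ikxna,vowwf] add [ymokx] -> 13 lines: tlkp cpcc ocmdq jju ymokx bhfa fguh tacks dyk yxkh xycs pjhld tjcj
Hunk 2: at line 8 remove [dyk,yxkh] add [qtzjz] -> 12 lines: tlkp cpcc ocmdq jju ymokx bhfa fguh tacks qtzjz xycs pjhld tjcj
Hunk 3: at line 6 remove [fguh,tacks] add [kdn,butxx,ahdc] -> 13 lines: tlkp cpcc ocmdq jju ymokx bhfa kdn butxx ahdc qtzjz xycs pjhld tjcj
Hunk 4: at line 6 remove [kdn,butxx,ahdc] add [chazo] -> 11 lines: tlkp cpcc ocmdq jju ymokx bhfa chazo qtzjz xycs pjhld tjcj
Hunk 5: at line 1 remove [cpcc,ocmdq,jju] add [ojeoz,sfrng,cdlj] -> 11 lines: tlkp ojeoz sfrng cdlj ymokx bhfa chazo qtzjz xycs pjhld tjcj
Hunk 6: at line 6 remove [qtzjz,xycs] add [sqg,eiev,dcgoy] -> 12 lines: tlkp ojeoz sfrng cdlj ymokx bhfa chazo sqg eiev dcgoy pjhld tjcj
Final line count: 12

Answer: 12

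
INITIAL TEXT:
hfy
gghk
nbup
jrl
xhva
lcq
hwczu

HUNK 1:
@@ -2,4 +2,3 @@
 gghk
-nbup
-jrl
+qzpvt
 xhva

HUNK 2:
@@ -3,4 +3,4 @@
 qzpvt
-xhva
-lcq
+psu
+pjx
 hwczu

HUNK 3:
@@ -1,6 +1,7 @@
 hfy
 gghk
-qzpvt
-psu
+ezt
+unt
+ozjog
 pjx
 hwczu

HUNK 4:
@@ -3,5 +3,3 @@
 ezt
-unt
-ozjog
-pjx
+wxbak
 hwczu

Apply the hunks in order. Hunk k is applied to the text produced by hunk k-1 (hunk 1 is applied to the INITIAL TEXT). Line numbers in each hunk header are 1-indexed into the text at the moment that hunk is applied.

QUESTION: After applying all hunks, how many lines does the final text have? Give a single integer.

Hunk 1: at line 2 remove [nbup,jrl] add [qzpvt] -> 6 lines: hfy gghk qzpvt xhva lcq hwczu
Hunk 2: at line 3 remove [xhva,lcq] add [psu,pjx] -> 6 lines: hfy gghk qzpvt psu pjx hwczu
Hunk 3: at line 1 remove [qzpvt,psu] add [ezt,unt,ozjog] -> 7 lines: hfy gghk ezt unt ozjog pjx hwczu
Hunk 4: at line 3 remove [unt,ozjog,pjx] add [wxbak] -> 5 lines: hfy gghk ezt wxbak hwczu
Final line count: 5

Answer: 5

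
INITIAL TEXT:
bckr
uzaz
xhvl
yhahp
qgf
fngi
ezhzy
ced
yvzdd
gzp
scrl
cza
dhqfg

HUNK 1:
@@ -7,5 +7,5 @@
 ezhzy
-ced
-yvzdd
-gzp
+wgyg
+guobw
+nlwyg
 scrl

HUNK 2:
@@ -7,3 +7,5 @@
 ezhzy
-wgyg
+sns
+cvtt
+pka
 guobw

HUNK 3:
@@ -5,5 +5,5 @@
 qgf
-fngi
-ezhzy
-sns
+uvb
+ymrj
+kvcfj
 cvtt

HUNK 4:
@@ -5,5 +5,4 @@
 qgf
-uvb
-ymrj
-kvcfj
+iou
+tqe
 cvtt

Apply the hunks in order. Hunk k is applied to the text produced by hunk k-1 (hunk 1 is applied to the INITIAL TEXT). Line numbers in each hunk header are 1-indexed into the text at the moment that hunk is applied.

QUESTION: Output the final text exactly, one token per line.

Answer: bckr
uzaz
xhvl
yhahp
qgf
iou
tqe
cvtt
pka
guobw
nlwyg
scrl
cza
dhqfg

Derivation:
Hunk 1: at line 7 remove [ced,yvzdd,gzp] add [wgyg,guobw,nlwyg] -> 13 lines: bckr uzaz xhvl yhahp qgf fngi ezhzy wgyg guobw nlwyg scrl cza dhqfg
Hunk 2: at line 7 remove [wgyg] add [sns,cvtt,pka] -> 15 lines: bckr uzaz xhvl yhahp qgf fngi ezhzy sns cvtt pka guobw nlwyg scrl cza dhqfg
Hunk 3: at line 5 remove [fngi,ezhzy,sns] add [uvb,ymrj,kvcfj] -> 15 lines: bckr uzaz xhvl yhahp qgf uvb ymrj kvcfj cvtt pka guobw nlwyg scrl cza dhqfg
Hunk 4: at line 5 remove [uvb,ymrj,kvcfj] add [iou,tqe] -> 14 lines: bckr uzaz xhvl yhahp qgf iou tqe cvtt pka guobw nlwyg scrl cza dhqfg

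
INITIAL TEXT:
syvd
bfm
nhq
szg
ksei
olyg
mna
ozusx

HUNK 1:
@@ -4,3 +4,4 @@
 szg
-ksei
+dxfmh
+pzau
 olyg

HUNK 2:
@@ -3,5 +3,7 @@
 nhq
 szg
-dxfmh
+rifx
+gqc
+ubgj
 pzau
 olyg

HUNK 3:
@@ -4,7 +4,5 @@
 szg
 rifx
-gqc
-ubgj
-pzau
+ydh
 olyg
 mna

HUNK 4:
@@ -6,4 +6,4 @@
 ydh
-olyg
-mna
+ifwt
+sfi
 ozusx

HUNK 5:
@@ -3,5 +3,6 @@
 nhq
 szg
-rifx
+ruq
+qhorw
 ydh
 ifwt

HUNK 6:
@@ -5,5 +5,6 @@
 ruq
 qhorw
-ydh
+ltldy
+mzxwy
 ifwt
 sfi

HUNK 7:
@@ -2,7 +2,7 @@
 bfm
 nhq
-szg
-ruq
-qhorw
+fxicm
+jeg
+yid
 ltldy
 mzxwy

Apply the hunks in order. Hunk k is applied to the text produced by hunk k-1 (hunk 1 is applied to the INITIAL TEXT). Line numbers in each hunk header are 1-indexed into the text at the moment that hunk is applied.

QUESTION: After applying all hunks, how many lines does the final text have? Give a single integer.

Answer: 11

Derivation:
Hunk 1: at line 4 remove [ksei] add [dxfmh,pzau] -> 9 lines: syvd bfm nhq szg dxfmh pzau olyg mna ozusx
Hunk 2: at line 3 remove [dxfmh] add [rifx,gqc,ubgj] -> 11 lines: syvd bfm nhq szg rifx gqc ubgj pzau olyg mna ozusx
Hunk 3: at line 4 remove [gqc,ubgj,pzau] add [ydh] -> 9 lines: syvd bfm nhq szg rifx ydh olyg mna ozusx
Hunk 4: at line 6 remove [olyg,mna] add [ifwt,sfi] -> 9 lines: syvd bfm nhq szg rifx ydh ifwt sfi ozusx
Hunk 5: at line 3 remove [rifx] add [ruq,qhorw] -> 10 lines: syvd bfm nhq szg ruq qhorw ydh ifwt sfi ozusx
Hunk 6: at line 5 remove [ydh] add [ltldy,mzxwy] -> 11 lines: syvd bfm nhq szg ruq qhorw ltldy mzxwy ifwt sfi ozusx
Hunk 7: at line 2 remove [szg,ruq,qhorw] add [fxicm,jeg,yid] -> 11 lines: syvd bfm nhq fxicm jeg yid ltldy mzxwy ifwt sfi ozusx
Final line count: 11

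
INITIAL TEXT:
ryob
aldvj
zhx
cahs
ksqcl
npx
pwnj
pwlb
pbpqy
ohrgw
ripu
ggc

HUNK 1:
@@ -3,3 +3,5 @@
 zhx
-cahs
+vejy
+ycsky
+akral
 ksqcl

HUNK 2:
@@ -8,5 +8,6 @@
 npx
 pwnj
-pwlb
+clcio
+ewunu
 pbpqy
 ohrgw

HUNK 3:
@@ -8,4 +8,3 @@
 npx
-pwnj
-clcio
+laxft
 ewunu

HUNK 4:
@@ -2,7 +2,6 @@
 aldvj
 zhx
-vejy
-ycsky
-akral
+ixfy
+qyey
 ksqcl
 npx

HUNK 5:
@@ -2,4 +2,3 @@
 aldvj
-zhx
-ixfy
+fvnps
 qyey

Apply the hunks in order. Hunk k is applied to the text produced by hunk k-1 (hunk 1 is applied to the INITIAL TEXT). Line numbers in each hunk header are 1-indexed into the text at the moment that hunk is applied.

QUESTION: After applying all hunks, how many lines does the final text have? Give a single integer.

Answer: 12

Derivation:
Hunk 1: at line 3 remove [cahs] add [vejy,ycsky,akral] -> 14 lines: ryob aldvj zhx vejy ycsky akral ksqcl npx pwnj pwlb pbpqy ohrgw ripu ggc
Hunk 2: at line 8 remove [pwlb] add [clcio,ewunu] -> 15 lines: ryob aldvj zhx vejy ycsky akral ksqcl npx pwnj clcio ewunu pbpqy ohrgw ripu ggc
Hunk 3: at line 8 remove [pwnj,clcio] add [laxft] -> 14 lines: ryob aldvj zhx vejy ycsky akral ksqcl npx laxft ewunu pbpqy ohrgw ripu ggc
Hunk 4: at line 2 remove [vejy,ycsky,akral] add [ixfy,qyey] -> 13 lines: ryob aldvj zhx ixfy qyey ksqcl npx laxft ewunu pbpqy ohrgw ripu ggc
Hunk 5: at line 2 remove [zhx,ixfy] add [fvnps] -> 12 lines: ryob aldvj fvnps qyey ksqcl npx laxft ewunu pbpqy ohrgw ripu ggc
Final line count: 12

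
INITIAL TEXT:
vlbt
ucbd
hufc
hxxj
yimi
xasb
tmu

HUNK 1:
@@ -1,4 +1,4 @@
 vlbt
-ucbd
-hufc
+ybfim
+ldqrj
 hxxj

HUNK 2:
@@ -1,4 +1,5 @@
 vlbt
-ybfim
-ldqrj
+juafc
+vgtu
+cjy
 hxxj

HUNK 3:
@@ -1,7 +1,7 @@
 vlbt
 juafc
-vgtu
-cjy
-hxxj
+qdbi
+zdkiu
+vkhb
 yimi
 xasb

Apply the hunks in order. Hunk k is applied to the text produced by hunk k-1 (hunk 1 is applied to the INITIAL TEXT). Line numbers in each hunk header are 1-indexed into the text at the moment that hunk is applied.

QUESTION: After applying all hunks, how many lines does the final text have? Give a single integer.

Answer: 8

Derivation:
Hunk 1: at line 1 remove [ucbd,hufc] add [ybfim,ldqrj] -> 7 lines: vlbt ybfim ldqrj hxxj yimi xasb tmu
Hunk 2: at line 1 remove [ybfim,ldqrj] add [juafc,vgtu,cjy] -> 8 lines: vlbt juafc vgtu cjy hxxj yimi xasb tmu
Hunk 3: at line 1 remove [vgtu,cjy,hxxj] add [qdbi,zdkiu,vkhb] -> 8 lines: vlbt juafc qdbi zdkiu vkhb yimi xasb tmu
Final line count: 8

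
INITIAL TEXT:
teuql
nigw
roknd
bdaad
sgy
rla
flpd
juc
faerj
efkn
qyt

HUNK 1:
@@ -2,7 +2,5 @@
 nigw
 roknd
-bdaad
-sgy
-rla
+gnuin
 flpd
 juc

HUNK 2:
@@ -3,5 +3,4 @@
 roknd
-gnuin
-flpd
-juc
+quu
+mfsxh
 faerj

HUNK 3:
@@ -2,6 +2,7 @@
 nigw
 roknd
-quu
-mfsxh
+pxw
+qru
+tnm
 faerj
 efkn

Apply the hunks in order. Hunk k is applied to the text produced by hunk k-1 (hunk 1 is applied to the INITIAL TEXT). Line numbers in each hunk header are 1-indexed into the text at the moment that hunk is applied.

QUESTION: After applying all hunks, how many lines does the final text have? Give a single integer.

Answer: 9

Derivation:
Hunk 1: at line 2 remove [bdaad,sgy,rla] add [gnuin] -> 9 lines: teuql nigw roknd gnuin flpd juc faerj efkn qyt
Hunk 2: at line 3 remove [gnuin,flpd,juc] add [quu,mfsxh] -> 8 lines: teuql nigw roknd quu mfsxh faerj efkn qyt
Hunk 3: at line 2 remove [quu,mfsxh] add [pxw,qru,tnm] -> 9 lines: teuql nigw roknd pxw qru tnm faerj efkn qyt
Final line count: 9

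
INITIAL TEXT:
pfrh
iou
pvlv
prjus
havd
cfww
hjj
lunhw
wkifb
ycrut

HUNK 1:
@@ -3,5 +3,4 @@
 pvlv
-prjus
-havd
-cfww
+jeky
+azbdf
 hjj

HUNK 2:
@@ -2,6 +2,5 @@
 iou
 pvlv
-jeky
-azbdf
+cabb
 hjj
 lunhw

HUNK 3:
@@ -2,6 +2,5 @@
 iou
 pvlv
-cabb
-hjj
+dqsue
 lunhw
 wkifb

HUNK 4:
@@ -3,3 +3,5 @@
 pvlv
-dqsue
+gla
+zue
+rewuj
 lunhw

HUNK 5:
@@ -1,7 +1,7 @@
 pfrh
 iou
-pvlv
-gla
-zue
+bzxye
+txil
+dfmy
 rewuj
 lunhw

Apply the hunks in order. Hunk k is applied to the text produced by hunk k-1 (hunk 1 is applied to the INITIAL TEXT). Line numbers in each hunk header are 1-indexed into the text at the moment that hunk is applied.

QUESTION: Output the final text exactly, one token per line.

Hunk 1: at line 3 remove [prjus,havd,cfww] add [jeky,azbdf] -> 9 lines: pfrh iou pvlv jeky azbdf hjj lunhw wkifb ycrut
Hunk 2: at line 2 remove [jeky,azbdf] add [cabb] -> 8 lines: pfrh iou pvlv cabb hjj lunhw wkifb ycrut
Hunk 3: at line 2 remove [cabb,hjj] add [dqsue] -> 7 lines: pfrh iou pvlv dqsue lunhw wkifb ycrut
Hunk 4: at line 3 remove [dqsue] add [gla,zue,rewuj] -> 9 lines: pfrh iou pvlv gla zue rewuj lunhw wkifb ycrut
Hunk 5: at line 1 remove [pvlv,gla,zue] add [bzxye,txil,dfmy] -> 9 lines: pfrh iou bzxye txil dfmy rewuj lunhw wkifb ycrut

Answer: pfrh
iou
bzxye
txil
dfmy
rewuj
lunhw
wkifb
ycrut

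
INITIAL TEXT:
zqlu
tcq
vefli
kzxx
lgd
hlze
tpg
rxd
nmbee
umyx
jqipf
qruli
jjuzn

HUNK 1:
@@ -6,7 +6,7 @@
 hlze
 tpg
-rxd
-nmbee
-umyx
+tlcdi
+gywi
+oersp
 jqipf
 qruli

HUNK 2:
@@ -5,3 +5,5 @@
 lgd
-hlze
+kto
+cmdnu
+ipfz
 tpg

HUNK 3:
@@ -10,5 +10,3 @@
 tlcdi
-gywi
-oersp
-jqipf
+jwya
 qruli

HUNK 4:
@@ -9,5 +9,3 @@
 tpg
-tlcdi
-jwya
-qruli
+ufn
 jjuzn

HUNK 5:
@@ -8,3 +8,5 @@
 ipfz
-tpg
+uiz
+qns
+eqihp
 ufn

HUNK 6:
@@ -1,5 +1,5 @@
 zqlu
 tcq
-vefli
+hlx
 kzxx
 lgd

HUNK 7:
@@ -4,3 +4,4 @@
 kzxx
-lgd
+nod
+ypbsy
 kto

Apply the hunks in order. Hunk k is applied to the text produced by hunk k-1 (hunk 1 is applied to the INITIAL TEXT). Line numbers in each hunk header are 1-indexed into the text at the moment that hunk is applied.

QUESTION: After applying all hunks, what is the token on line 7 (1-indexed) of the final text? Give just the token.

Hunk 1: at line 6 remove [rxd,nmbee,umyx] add [tlcdi,gywi,oersp] -> 13 lines: zqlu tcq vefli kzxx lgd hlze tpg tlcdi gywi oersp jqipf qruli jjuzn
Hunk 2: at line 5 remove [hlze] add [kto,cmdnu,ipfz] -> 15 lines: zqlu tcq vefli kzxx lgd kto cmdnu ipfz tpg tlcdi gywi oersp jqipf qruli jjuzn
Hunk 3: at line 10 remove [gywi,oersp,jqipf] add [jwya] -> 13 lines: zqlu tcq vefli kzxx lgd kto cmdnu ipfz tpg tlcdi jwya qruli jjuzn
Hunk 4: at line 9 remove [tlcdi,jwya,qruli] add [ufn] -> 11 lines: zqlu tcq vefli kzxx lgd kto cmdnu ipfz tpg ufn jjuzn
Hunk 5: at line 8 remove [tpg] add [uiz,qns,eqihp] -> 13 lines: zqlu tcq vefli kzxx lgd kto cmdnu ipfz uiz qns eqihp ufn jjuzn
Hunk 6: at line 1 remove [vefli] add [hlx] -> 13 lines: zqlu tcq hlx kzxx lgd kto cmdnu ipfz uiz qns eqihp ufn jjuzn
Hunk 7: at line 4 remove [lgd] add [nod,ypbsy] -> 14 lines: zqlu tcq hlx kzxx nod ypbsy kto cmdnu ipfz uiz qns eqihp ufn jjuzn
Final line 7: kto

Answer: kto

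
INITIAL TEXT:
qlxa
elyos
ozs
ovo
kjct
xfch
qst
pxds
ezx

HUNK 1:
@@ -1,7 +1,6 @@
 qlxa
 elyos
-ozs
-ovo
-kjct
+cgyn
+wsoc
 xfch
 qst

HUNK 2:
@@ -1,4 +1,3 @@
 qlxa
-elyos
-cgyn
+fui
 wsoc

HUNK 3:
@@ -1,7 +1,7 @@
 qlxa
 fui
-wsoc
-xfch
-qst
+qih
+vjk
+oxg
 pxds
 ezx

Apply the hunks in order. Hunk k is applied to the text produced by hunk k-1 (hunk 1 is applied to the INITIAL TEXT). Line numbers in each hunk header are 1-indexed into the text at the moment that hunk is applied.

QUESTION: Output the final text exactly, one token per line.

Hunk 1: at line 1 remove [ozs,ovo,kjct] add [cgyn,wsoc] -> 8 lines: qlxa elyos cgyn wsoc xfch qst pxds ezx
Hunk 2: at line 1 remove [elyos,cgyn] add [fui] -> 7 lines: qlxa fui wsoc xfch qst pxds ezx
Hunk 3: at line 1 remove [wsoc,xfch,qst] add [qih,vjk,oxg] -> 7 lines: qlxa fui qih vjk oxg pxds ezx

Answer: qlxa
fui
qih
vjk
oxg
pxds
ezx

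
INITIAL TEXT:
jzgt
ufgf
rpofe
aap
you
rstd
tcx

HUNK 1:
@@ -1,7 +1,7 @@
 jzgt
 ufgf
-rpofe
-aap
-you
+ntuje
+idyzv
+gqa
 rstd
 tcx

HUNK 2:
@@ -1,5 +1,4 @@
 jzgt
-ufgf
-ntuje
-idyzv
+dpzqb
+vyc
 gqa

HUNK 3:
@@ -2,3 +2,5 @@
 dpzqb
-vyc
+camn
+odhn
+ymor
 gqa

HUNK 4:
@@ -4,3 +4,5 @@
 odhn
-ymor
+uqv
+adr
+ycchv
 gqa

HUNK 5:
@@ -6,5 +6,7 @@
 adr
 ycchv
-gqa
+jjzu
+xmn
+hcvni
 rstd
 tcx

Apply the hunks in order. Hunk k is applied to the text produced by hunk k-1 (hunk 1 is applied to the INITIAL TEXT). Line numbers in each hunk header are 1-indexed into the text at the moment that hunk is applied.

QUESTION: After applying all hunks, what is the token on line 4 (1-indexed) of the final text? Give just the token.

Answer: odhn

Derivation:
Hunk 1: at line 1 remove [rpofe,aap,you] add [ntuje,idyzv,gqa] -> 7 lines: jzgt ufgf ntuje idyzv gqa rstd tcx
Hunk 2: at line 1 remove [ufgf,ntuje,idyzv] add [dpzqb,vyc] -> 6 lines: jzgt dpzqb vyc gqa rstd tcx
Hunk 3: at line 2 remove [vyc] add [camn,odhn,ymor] -> 8 lines: jzgt dpzqb camn odhn ymor gqa rstd tcx
Hunk 4: at line 4 remove [ymor] add [uqv,adr,ycchv] -> 10 lines: jzgt dpzqb camn odhn uqv adr ycchv gqa rstd tcx
Hunk 5: at line 6 remove [gqa] add [jjzu,xmn,hcvni] -> 12 lines: jzgt dpzqb camn odhn uqv adr ycchv jjzu xmn hcvni rstd tcx
Final line 4: odhn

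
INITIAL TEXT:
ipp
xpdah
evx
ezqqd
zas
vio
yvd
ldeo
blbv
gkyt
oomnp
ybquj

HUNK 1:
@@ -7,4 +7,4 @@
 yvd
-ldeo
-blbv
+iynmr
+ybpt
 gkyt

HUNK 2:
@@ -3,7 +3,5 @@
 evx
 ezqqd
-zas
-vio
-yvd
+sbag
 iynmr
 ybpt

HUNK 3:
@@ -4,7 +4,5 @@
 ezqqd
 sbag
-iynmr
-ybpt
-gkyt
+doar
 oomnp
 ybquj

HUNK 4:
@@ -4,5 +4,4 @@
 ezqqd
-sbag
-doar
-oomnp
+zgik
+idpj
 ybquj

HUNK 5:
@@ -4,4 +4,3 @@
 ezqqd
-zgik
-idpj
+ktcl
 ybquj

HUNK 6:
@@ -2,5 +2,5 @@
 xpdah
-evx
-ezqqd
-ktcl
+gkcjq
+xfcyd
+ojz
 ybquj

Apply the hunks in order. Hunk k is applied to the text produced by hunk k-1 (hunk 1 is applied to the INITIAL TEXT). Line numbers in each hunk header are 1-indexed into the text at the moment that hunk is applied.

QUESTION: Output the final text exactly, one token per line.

Hunk 1: at line 7 remove [ldeo,blbv] add [iynmr,ybpt] -> 12 lines: ipp xpdah evx ezqqd zas vio yvd iynmr ybpt gkyt oomnp ybquj
Hunk 2: at line 3 remove [zas,vio,yvd] add [sbag] -> 10 lines: ipp xpdah evx ezqqd sbag iynmr ybpt gkyt oomnp ybquj
Hunk 3: at line 4 remove [iynmr,ybpt,gkyt] add [doar] -> 8 lines: ipp xpdah evx ezqqd sbag doar oomnp ybquj
Hunk 4: at line 4 remove [sbag,doar,oomnp] add [zgik,idpj] -> 7 lines: ipp xpdah evx ezqqd zgik idpj ybquj
Hunk 5: at line 4 remove [zgik,idpj] add [ktcl] -> 6 lines: ipp xpdah evx ezqqd ktcl ybquj
Hunk 6: at line 2 remove [evx,ezqqd,ktcl] add [gkcjq,xfcyd,ojz] -> 6 lines: ipp xpdah gkcjq xfcyd ojz ybquj

Answer: ipp
xpdah
gkcjq
xfcyd
ojz
ybquj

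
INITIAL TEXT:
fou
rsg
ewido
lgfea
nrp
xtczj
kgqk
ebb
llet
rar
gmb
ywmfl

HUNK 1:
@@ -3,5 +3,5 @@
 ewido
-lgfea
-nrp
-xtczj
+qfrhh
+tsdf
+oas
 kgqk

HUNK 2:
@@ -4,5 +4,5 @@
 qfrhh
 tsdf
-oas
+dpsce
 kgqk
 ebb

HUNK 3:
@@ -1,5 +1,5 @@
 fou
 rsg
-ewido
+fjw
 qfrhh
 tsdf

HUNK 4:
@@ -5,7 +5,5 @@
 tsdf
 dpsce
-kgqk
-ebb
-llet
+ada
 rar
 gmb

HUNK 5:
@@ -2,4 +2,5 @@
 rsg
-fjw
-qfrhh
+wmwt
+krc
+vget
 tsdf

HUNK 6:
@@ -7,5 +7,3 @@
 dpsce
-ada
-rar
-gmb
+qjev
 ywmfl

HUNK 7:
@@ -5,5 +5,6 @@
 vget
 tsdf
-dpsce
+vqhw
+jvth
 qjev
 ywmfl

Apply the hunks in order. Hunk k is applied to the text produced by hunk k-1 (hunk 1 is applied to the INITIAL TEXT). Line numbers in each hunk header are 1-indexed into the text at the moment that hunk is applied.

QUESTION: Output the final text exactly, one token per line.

Hunk 1: at line 3 remove [lgfea,nrp,xtczj] add [qfrhh,tsdf,oas] -> 12 lines: fou rsg ewido qfrhh tsdf oas kgqk ebb llet rar gmb ywmfl
Hunk 2: at line 4 remove [oas] add [dpsce] -> 12 lines: fou rsg ewido qfrhh tsdf dpsce kgqk ebb llet rar gmb ywmfl
Hunk 3: at line 1 remove [ewido] add [fjw] -> 12 lines: fou rsg fjw qfrhh tsdf dpsce kgqk ebb llet rar gmb ywmfl
Hunk 4: at line 5 remove [kgqk,ebb,llet] add [ada] -> 10 lines: fou rsg fjw qfrhh tsdf dpsce ada rar gmb ywmfl
Hunk 5: at line 2 remove [fjw,qfrhh] add [wmwt,krc,vget] -> 11 lines: fou rsg wmwt krc vget tsdf dpsce ada rar gmb ywmfl
Hunk 6: at line 7 remove [ada,rar,gmb] add [qjev] -> 9 lines: fou rsg wmwt krc vget tsdf dpsce qjev ywmfl
Hunk 7: at line 5 remove [dpsce] add [vqhw,jvth] -> 10 lines: fou rsg wmwt krc vget tsdf vqhw jvth qjev ywmfl

Answer: fou
rsg
wmwt
krc
vget
tsdf
vqhw
jvth
qjev
ywmfl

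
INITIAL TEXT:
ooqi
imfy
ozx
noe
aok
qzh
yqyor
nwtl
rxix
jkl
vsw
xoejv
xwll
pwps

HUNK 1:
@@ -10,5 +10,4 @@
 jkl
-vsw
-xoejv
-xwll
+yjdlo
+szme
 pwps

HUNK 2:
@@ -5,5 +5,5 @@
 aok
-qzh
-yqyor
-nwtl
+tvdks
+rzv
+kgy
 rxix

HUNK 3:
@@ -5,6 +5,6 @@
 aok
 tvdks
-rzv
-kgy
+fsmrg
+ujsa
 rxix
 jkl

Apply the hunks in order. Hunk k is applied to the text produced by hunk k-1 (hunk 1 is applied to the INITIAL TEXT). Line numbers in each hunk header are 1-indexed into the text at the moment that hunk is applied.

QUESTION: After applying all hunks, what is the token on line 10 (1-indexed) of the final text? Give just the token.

Answer: jkl

Derivation:
Hunk 1: at line 10 remove [vsw,xoejv,xwll] add [yjdlo,szme] -> 13 lines: ooqi imfy ozx noe aok qzh yqyor nwtl rxix jkl yjdlo szme pwps
Hunk 2: at line 5 remove [qzh,yqyor,nwtl] add [tvdks,rzv,kgy] -> 13 lines: ooqi imfy ozx noe aok tvdks rzv kgy rxix jkl yjdlo szme pwps
Hunk 3: at line 5 remove [rzv,kgy] add [fsmrg,ujsa] -> 13 lines: ooqi imfy ozx noe aok tvdks fsmrg ujsa rxix jkl yjdlo szme pwps
Final line 10: jkl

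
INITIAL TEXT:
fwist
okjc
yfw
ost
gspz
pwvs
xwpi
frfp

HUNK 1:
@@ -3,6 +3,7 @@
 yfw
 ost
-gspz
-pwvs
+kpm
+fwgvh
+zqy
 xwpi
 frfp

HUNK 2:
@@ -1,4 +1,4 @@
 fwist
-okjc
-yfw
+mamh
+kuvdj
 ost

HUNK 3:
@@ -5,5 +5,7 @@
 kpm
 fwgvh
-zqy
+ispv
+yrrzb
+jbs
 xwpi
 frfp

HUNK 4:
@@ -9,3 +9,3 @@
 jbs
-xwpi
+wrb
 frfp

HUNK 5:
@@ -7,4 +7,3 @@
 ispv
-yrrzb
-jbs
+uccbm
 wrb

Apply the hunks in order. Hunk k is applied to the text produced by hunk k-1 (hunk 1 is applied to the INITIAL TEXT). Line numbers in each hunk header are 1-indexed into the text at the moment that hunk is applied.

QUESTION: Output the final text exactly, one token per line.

Answer: fwist
mamh
kuvdj
ost
kpm
fwgvh
ispv
uccbm
wrb
frfp

Derivation:
Hunk 1: at line 3 remove [gspz,pwvs] add [kpm,fwgvh,zqy] -> 9 lines: fwist okjc yfw ost kpm fwgvh zqy xwpi frfp
Hunk 2: at line 1 remove [okjc,yfw] add [mamh,kuvdj] -> 9 lines: fwist mamh kuvdj ost kpm fwgvh zqy xwpi frfp
Hunk 3: at line 5 remove [zqy] add [ispv,yrrzb,jbs] -> 11 lines: fwist mamh kuvdj ost kpm fwgvh ispv yrrzb jbs xwpi frfp
Hunk 4: at line 9 remove [xwpi] add [wrb] -> 11 lines: fwist mamh kuvdj ost kpm fwgvh ispv yrrzb jbs wrb frfp
Hunk 5: at line 7 remove [yrrzb,jbs] add [uccbm] -> 10 lines: fwist mamh kuvdj ost kpm fwgvh ispv uccbm wrb frfp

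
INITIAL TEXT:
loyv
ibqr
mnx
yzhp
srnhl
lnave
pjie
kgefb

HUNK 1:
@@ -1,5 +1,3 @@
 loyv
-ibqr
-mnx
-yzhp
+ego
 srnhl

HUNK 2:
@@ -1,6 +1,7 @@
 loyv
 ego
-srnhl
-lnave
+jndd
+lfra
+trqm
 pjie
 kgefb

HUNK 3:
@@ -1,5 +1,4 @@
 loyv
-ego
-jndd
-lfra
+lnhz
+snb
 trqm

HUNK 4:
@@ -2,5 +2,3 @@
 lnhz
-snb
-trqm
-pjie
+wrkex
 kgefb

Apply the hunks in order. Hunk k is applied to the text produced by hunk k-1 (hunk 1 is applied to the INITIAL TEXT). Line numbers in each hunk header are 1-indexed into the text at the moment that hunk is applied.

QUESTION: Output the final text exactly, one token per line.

Hunk 1: at line 1 remove [ibqr,mnx,yzhp] add [ego] -> 6 lines: loyv ego srnhl lnave pjie kgefb
Hunk 2: at line 1 remove [srnhl,lnave] add [jndd,lfra,trqm] -> 7 lines: loyv ego jndd lfra trqm pjie kgefb
Hunk 3: at line 1 remove [ego,jndd,lfra] add [lnhz,snb] -> 6 lines: loyv lnhz snb trqm pjie kgefb
Hunk 4: at line 2 remove [snb,trqm,pjie] add [wrkex] -> 4 lines: loyv lnhz wrkex kgefb

Answer: loyv
lnhz
wrkex
kgefb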